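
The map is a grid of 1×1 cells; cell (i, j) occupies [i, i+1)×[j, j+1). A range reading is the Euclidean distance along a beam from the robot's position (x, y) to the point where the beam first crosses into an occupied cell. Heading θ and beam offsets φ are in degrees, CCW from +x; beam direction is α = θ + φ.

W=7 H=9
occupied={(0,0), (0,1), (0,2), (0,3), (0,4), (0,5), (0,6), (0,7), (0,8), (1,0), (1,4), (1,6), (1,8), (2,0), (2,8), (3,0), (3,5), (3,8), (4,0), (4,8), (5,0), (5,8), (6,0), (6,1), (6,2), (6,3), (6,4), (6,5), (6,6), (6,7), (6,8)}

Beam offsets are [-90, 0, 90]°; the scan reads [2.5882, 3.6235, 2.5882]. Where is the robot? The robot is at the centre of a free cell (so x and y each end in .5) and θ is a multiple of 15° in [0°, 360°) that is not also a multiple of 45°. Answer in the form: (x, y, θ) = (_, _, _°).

(x, y, θ) = (2.5, 3.5, 15°)

Enumerate (i+0.5, j+0.5, θ) over the 32 free cells and 16 admissible headings. For each, cast all 3 beams and compare to the given ranges.
  (2.5, 4.5, 105°): beam 1 = 3.6235 ≠ 2.5882 ✗
  (3.5, 6.5, 150°): beam 1 = 1.7321 ≠ 2.5882 ✗
  (2.5, 3.5, 165°): beam 1 = 1.9319 ≠ 2.5882 ✗
  …
  (2.5, 3.5, 15°): r_1=2.5882, r_2=3.6235, r_3=2.5882 — all match ✓
Only this pose fits every beam.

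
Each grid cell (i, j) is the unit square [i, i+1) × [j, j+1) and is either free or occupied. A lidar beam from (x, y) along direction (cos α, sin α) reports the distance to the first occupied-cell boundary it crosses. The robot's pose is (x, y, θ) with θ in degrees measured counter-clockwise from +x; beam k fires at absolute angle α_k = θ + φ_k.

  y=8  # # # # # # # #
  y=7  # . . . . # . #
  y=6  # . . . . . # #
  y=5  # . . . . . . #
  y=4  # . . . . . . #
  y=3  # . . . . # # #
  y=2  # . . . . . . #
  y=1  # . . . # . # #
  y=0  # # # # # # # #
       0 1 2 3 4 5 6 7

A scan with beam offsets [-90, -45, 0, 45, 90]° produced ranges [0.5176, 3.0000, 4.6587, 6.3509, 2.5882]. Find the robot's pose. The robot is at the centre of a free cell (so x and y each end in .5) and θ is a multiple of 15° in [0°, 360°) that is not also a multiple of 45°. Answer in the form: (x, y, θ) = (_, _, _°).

(x, y, θ) = (5.5, 6.5, 195°)

Candidates: 36 free-cell centres × 16 headings = 576 poses. Raycast each; keep the one whose scan matches to 4 dp.
  (1.5, 1.5, 15°): beam 2 = 1.0000 ≠ 3.0000 ✗
  (3.5, 6.5, 120°): beam 1 = 1.7321 ≠ 0.5176 ✗
  (6.5, 4.5, 195°): beam 1 = 1.5529 ≠ 0.5176 ✗
  (4.5, 7.5, 120°): beam 1 = 0.5774 ≠ 0.5176 ✗
  …
  (5.5, 6.5, 195°): r_1=0.5176, r_2=3.0000, r_3=4.6587, r_4=6.3509, r_5=2.5882 — all match ✓
Unique over the lattice → pose = (5.5, 6.5, 195°).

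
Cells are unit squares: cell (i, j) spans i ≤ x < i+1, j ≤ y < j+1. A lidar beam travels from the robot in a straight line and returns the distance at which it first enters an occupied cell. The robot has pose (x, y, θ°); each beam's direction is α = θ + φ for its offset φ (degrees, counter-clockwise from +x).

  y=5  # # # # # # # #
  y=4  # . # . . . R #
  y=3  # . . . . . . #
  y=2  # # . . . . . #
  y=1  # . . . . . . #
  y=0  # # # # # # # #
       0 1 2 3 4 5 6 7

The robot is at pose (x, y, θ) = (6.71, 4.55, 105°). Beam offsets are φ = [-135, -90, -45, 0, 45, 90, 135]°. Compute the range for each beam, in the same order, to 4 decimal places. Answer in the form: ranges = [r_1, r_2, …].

ranges = [0.3349, 0.3002, 0.5196, 0.4659, 0.9000, 5.9114, 4.0992]

beam 1: φ=-135°, α=330°
  dir = (cos 330°, sin 330°) = (0.8660, -0.5000); from cell (6,4)
  next x-line at t=0.3349, next y-line at t=1.1000; Δt_x=1.1547, Δt_y=2.0000
    x: enter (7,4) at t=0.3349 ← occupied
  → r_1 = 0.3349
beam 2: φ=-90°, α=15°
  dir = (cos 15°, sin 15°) = (0.9659, 0.2588); from cell (6,4)
  next x-line at t=0.3002, next y-line at t=1.7387; Δt_x=1.0353, Δt_y=3.8637
    x: enter (7,4) at t=0.3002 ← occupied
  → r_2 = 0.3002
beam 3: φ=-45°, α=60°
  dir = (cos 60°, sin 60°) = (0.5000, 0.8660); from cell (6,4)
  next x-line at t=0.5800, next y-line at t=0.5196; Δt_x=2.0000, Δt_y=1.1547
    y: enter (6,5) at t=0.5196 ← occupied
  → r_3 = 0.5196
beam 4: φ=0°, α=105°
  dir = (cos 105°, sin 105°) = (-0.2588, 0.9659); from cell (6,4)
  next x-line at t=2.7432, next y-line at t=0.4659; Δt_x=3.8637, Δt_y=1.0353
    y: enter (6,5) at t=0.4659 ← occupied
  → r_4 = 0.4659
beam 5: φ=45°, α=150°
  dir = (cos 150°, sin 150°) = (-0.8660, 0.5000); from cell (6,4)
  next x-line at t=0.8198, next y-line at t=0.9000; Δt_x=1.1547, Δt_y=2.0000
    x: enter (5,4) at t=0.8198
    y: enter (5,5) at t=0.9000 ← occupied
  → r_5 = 0.9000
beam 6: φ=90°, α=195°
  dir = (cos 195°, sin 195°) = (-0.9659, -0.2588); from cell (6,4)
  next x-line at t=0.7350, next y-line at t=2.1250; Δt_x=1.0353, Δt_y=3.8637
    x: enter (5,4) at t=0.7350
    x: enter (4,4) at t=1.7703
    y: enter (4,3) at t=2.1250
    x: enter (3,3) at t=2.8056
    x: enter (2,3) at t=3.8409
    x: enter (1,3) at t=4.8762
    x: enter (0,3) at t=5.9114 ← occupied
  → r_6 = 5.9114
beam 7: φ=135°, α=240°
  dir = (cos 240°, sin 240°) = (-0.5000, -0.8660); from cell (6,4)
  next x-line at t=1.4200, next y-line at t=0.6351; Δt_x=2.0000, Δt_y=1.1547
    y: enter (6,3) at t=0.6351
    x: enter (5,3) at t=1.4200
    y: enter (5,2) at t=1.7898
    y: enter (5,1) at t=2.9445
    x: enter (4,1) at t=3.4200
    y: enter (4,0) at t=4.0992 ← occupied
  → r_7 = 4.0992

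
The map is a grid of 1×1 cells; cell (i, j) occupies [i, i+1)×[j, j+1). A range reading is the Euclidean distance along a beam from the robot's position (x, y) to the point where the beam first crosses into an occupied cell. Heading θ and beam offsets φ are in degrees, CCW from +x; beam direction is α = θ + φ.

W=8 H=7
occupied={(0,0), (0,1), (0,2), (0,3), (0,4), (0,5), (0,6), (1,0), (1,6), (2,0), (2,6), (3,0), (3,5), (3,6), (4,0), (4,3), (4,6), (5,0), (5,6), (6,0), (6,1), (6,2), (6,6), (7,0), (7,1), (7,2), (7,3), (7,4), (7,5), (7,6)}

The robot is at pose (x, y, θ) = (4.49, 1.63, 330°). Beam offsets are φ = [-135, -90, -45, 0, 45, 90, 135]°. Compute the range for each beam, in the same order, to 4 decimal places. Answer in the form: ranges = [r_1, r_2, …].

ranges = [2.4341, 0.7275, 0.6522, 1.2600, 1.5633, 5.0200, 1.4183]

beam 1: φ=-135°, α=195°
  dir = (cos 195°, sin 195°) = (-0.9659, -0.2588); from cell (4,1)
  next x-line at t=0.5073, next y-line at t=2.4341; Δt_x=1.0353, Δt_y=3.8637
    x: enter (3,1) at t=0.5073
    x: enter (2,1) at t=1.5426
    y: enter (2,0) at t=2.4341 ← occupied
  → r_1 = 2.4341
beam 2: φ=-90°, α=240°
  dir = (cos 240°, sin 240°) = (-0.5000, -0.8660); from cell (4,1)
  next x-line at t=0.9800, next y-line at t=0.7275; Δt_x=2.0000, Δt_y=1.1547
    y: enter (4,0) at t=0.7275 ← occupied
  → r_2 = 0.7275
beam 3: φ=-45°, α=285°
  dir = (cos 285°, sin 285°) = (0.2588, -0.9659); from cell (4,1)
  next x-line at t=1.9705, next y-line at t=0.6522; Δt_x=3.8637, Δt_y=1.0353
    y: enter (4,0) at t=0.6522 ← occupied
  → r_3 = 0.6522
beam 4: φ=0°, α=330°
  dir = (cos 330°, sin 330°) = (0.8660, -0.5000); from cell (4,1)
  next x-line at t=0.5889, next y-line at t=1.2600; Δt_x=1.1547, Δt_y=2.0000
    x: enter (5,1) at t=0.5889
    y: enter (5,0) at t=1.2600 ← occupied
  → r_4 = 1.2600
beam 5: φ=45°, α=15°
  dir = (cos 15°, sin 15°) = (0.9659, 0.2588); from cell (4,1)
  next x-line at t=0.5280, next y-line at t=1.4296; Δt_x=1.0353, Δt_y=3.8637
    x: enter (5,1) at t=0.5280
    y: enter (5,2) at t=1.4296
    x: enter (6,2) at t=1.5633 ← occupied
  → r_5 = 1.5633
beam 6: φ=90°, α=60°
  dir = (cos 60°, sin 60°) = (0.5000, 0.8660); from cell (4,1)
  next x-line at t=1.0200, next y-line at t=0.4272; Δt_x=2.0000, Δt_y=1.1547
    y: enter (4,2) at t=0.4272
    x: enter (5,2) at t=1.0200
    y: enter (5,3) at t=1.5819
    y: enter (5,4) at t=2.7366
    x: enter (6,4) at t=3.0200
    y: enter (6,5) at t=3.8913
    x: enter (7,5) at t=5.0200 ← occupied
  → r_6 = 5.0200
beam 7: φ=135°, α=105°
  dir = (cos 105°, sin 105°) = (-0.2588, 0.9659); from cell (4,1)
  next x-line at t=1.8932, next y-line at t=0.3831; Δt_x=3.8637, Δt_y=1.0353
    y: enter (4,2) at t=0.3831
    y: enter (4,3) at t=1.4183 ← occupied
  → r_7 = 1.4183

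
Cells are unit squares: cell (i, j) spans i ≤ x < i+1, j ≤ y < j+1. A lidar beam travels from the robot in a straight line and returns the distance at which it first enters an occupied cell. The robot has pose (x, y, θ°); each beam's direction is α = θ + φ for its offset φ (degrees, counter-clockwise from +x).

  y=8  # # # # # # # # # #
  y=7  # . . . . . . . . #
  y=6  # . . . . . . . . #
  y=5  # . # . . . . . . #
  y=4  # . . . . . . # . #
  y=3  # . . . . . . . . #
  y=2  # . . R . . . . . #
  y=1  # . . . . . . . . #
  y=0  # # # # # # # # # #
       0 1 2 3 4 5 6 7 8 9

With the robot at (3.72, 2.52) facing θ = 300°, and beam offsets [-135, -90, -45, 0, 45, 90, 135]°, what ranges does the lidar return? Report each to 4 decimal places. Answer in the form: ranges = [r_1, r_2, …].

beam 1: φ=-135°, α=165°
  dir = (cos 165°, sin 165°) = (-0.9659, 0.2588); from cell (3,2)
  next x-line at t=0.7454, next y-line at t=1.8546; Δt_x=1.0353, Δt_y=3.8637
    x: enter (2,2) at t=0.7454
    x: enter (1,2) at t=1.7807
    y: enter (1,3) at t=1.8546
    x: enter (0,3) at t=2.8160 ← occupied
  → r_1 = 2.8160
beam 2: φ=-90°, α=210°
  dir = (cos 210°, sin 210°) = (-0.8660, -0.5000); from cell (3,2)
  next x-line at t=0.8314, next y-line at t=1.0400; Δt_x=1.1547, Δt_y=2.0000
    x: enter (2,2) at t=0.8314
    y: enter (2,1) at t=1.0400
    x: enter (1,1) at t=1.9861
    y: enter (1,0) at t=3.0400 ← occupied
  → r_2 = 3.0400
beam 3: φ=-45°, α=255°
  dir = (cos 255°, sin 255°) = (-0.2588, -0.9659); from cell (3,2)
  next x-line at t=2.7819, next y-line at t=0.5383; Δt_x=3.8637, Δt_y=1.0353
    y: enter (3,1) at t=0.5383
    y: enter (3,0) at t=1.5736 ← occupied
  → r_3 = 1.5736
beam 4: φ=0°, α=300°
  dir = (cos 300°, sin 300°) = (0.5000, -0.8660); from cell (3,2)
  next x-line at t=0.5600, next y-line at t=0.6004; Δt_x=2.0000, Δt_y=1.1547
    x: enter (4,2) at t=0.5600
    y: enter (4,1) at t=0.6004
    y: enter (4,0) at t=1.7551 ← occupied
  → r_4 = 1.7551
beam 5: φ=45°, α=345°
  dir = (cos 345°, sin 345°) = (0.9659, -0.2588); from cell (3,2)
  next x-line at t=0.2899, next y-line at t=2.0091; Δt_x=1.0353, Δt_y=3.8637
    x: enter (4,2) at t=0.2899
    x: enter (5,2) at t=1.3252
    y: enter (5,1) at t=2.0091
    x: enter (6,1) at t=2.3604
    x: enter (7,1) at t=3.3957
    x: enter (8,1) at t=4.4310
    x: enter (9,1) at t=5.4663 ← occupied
  → r_5 = 5.4663
beam 6: φ=90°, α=30°
  dir = (cos 30°, sin 30°) = (0.8660, 0.5000); from cell (3,2)
  next x-line at t=0.3233, next y-line at t=0.9600; Δt_x=1.1547, Δt_y=2.0000
    x: enter (4,2) at t=0.3233
    y: enter (4,3) at t=0.9600
    x: enter (5,3) at t=1.4780
    x: enter (6,3) at t=2.6327
    y: enter (6,4) at t=2.9600
    x: enter (7,4) at t=3.7874 ← occupied
  → r_6 = 3.7874
beam 7: φ=135°, α=75°
  dir = (cos 75°, sin 75°) = (0.2588, 0.9659); from cell (3,2)
  next x-line at t=1.0818, next y-line at t=0.4969; Δt_x=3.8637, Δt_y=1.0353
    y: enter (3,3) at t=0.4969
    x: enter (4,3) at t=1.0818
    y: enter (4,4) at t=1.5322
    y: enter (4,5) at t=2.5675
    y: enter (4,6) at t=3.6028
    y: enter (4,7) at t=4.6380
    x: enter (5,7) at t=4.9455
    y: enter (5,8) at t=5.6733 ← occupied
  → r_7 = 5.6733

ranges = [2.8160, 3.0400, 1.5736, 1.7551, 5.4663, 3.7874, 5.6733]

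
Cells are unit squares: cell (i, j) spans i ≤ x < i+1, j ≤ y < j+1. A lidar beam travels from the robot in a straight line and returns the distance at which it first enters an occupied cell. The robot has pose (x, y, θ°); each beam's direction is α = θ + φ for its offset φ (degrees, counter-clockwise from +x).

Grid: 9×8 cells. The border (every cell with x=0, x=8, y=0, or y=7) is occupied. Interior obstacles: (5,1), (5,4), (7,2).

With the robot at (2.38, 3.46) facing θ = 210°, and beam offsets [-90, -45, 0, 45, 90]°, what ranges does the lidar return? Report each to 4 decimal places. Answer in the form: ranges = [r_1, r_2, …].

ranges = [2.7600, 1.4287, 1.5935, 2.5468, 2.8406]

beam 1: φ=-90°, α=120°
  cosα=-0.5000 sinα=0.8660 | (2,3) | tMaxX 0.7600 tMaxY 0.6235 | tΔX 2.0000 tΔY 1.1547
    t=0.6235 [y] (2,4)
    t=0.7600 [x] (1,4)
    t=1.7782 [y] (1,5)
    t=2.7600 [x] (0,5) — stop
  → r_1 = 2.7600
beam 2: φ=-45°, α=165°
  cosα=-0.9659 sinα=0.2588 | (2,3) | tMaxX 0.3934 tMaxY 2.0864 | tΔX 1.0353 tΔY 3.8637
    t=0.3934 [x] (1,3)
    t=1.4287 [x] (0,3) — stop
  → r_2 = 1.4287
beam 3: φ=0°, α=210°
  cosα=-0.8660 sinα=-0.5000 | (2,3) | tMaxX 0.4388 tMaxY 0.9200 | tΔX 1.1547 tΔY 2.0000
    t=0.4388 [x] (1,3)
    t=0.9200 [y] (1,2)
    t=1.5935 [x] (0,2) — stop
  → r_3 = 1.5935
beam 4: φ=45°, α=255°
  cosα=-0.2588 sinα=-0.9659 | (2,3) | tMaxX 1.4682 tMaxY 0.4762 | tΔX 3.8637 tΔY 1.0353
    t=0.4762 [y] (2,2)
    t=1.4682 [x] (1,2)
    t=1.5115 [y] (1,1)
    t=2.5468 [y] (1,0) — stop
  → r_4 = 2.5468
beam 5: φ=90°, α=300°
  cosα=0.5000 sinα=-0.8660 | (2,3) | tMaxX 1.2400 tMaxY 0.5312 | tΔX 2.0000 tΔY 1.1547
    t=0.5312 [y] (2,2)
    t=1.2400 [x] (3,2)
    t=1.6859 [y] (3,1)
    t=2.8406 [y] (3,0) — stop
  → r_5 = 2.8406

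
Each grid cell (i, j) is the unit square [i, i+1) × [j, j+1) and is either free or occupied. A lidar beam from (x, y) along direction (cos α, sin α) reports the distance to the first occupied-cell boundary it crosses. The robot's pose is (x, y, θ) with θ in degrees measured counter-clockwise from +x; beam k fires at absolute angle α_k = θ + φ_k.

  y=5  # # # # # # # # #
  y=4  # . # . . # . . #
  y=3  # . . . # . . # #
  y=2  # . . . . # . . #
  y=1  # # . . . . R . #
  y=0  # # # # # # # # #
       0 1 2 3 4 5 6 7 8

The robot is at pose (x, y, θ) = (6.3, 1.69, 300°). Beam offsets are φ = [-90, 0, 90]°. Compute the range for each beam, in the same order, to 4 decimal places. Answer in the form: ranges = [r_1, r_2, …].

ranges = [1.3800, 0.7967, 1.9630]

beam 1: φ=-90°, α=210°
  d=(-0.8660,-0.5000)  start (6,1)  tX=0.3464 tY=1.3800  stride 1/|dx|=1.1547 1/|dy|=2.0000
    cross x-line → (5,1), t=0.3464
    cross y-line → (5,0), t=1.3800 (wall)
  → r_1 = 1.3800
beam 2: φ=0°, α=300°
  d=(0.5000,-0.8660)  start (6,1)  tX=1.4000 tY=0.7967  stride 1/|dx|=2.0000 1/|dy|=1.1547
    cross y-line → (6,0), t=0.7967 (wall)
  → r_2 = 0.7967
beam 3: φ=90°, α=30°
  d=(0.8660,0.5000)  start (6,1)  tX=0.8083 tY=0.6200  stride 1/|dx|=1.1547 1/|dy|=2.0000
    cross y-line → (6,2), t=0.6200
    cross x-line → (7,2), t=0.8083
    cross x-line → (8,2), t=1.9630 (wall)
  → r_3 = 1.9630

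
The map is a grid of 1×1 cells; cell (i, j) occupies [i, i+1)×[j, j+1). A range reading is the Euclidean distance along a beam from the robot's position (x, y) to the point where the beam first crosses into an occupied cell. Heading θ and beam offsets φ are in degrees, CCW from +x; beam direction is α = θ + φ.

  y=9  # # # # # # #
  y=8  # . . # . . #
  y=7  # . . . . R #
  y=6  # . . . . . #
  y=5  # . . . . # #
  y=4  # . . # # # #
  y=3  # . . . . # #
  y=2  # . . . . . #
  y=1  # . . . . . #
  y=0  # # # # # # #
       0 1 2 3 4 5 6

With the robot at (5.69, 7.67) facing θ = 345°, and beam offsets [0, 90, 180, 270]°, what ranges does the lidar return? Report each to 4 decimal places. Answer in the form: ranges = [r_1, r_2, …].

beam 1: φ=0°, α=345°
  cosα=0.9659 sinα=-0.2588 | (5,7) | tMaxX 0.3209 tMaxY 2.5887 | tΔX 1.0353 tΔY 3.8637
    t=0.3209 [x] (6,7) — stop
  → r_1 = 0.3209
beam 2: φ=90°, α=75°
  cosα=0.2588 sinα=0.9659 | (5,7) | tMaxX 1.1977 tMaxY 0.3416 | tΔX 3.8637 tΔY 1.0353
    t=0.3416 [y] (5,8)
    t=1.1977 [x] (6,8) — stop
  → r_2 = 1.1977
beam 3: φ=180°, α=165°
  cosα=-0.9659 sinα=0.2588 | (5,7) | tMaxX 0.7143 tMaxY 1.2750 | tΔX 1.0353 tΔY 3.8637
    t=0.7143 [x] (4,7)
    t=1.2750 [y] (4,8)
    t=1.7496 [x] (3,8) — stop
  → r_3 = 1.7496
beam 4: φ=270°, α=255°
  cosα=-0.2588 sinα=-0.9659 | (5,7) | tMaxX 2.6660 tMaxY 0.6936 | tΔX 3.8637 tΔY 1.0353
    t=0.6936 [y] (5,6)
    t=1.7289 [y] (5,5) — stop
  → r_4 = 1.7289

ranges = [0.3209, 1.1977, 1.7496, 1.7289]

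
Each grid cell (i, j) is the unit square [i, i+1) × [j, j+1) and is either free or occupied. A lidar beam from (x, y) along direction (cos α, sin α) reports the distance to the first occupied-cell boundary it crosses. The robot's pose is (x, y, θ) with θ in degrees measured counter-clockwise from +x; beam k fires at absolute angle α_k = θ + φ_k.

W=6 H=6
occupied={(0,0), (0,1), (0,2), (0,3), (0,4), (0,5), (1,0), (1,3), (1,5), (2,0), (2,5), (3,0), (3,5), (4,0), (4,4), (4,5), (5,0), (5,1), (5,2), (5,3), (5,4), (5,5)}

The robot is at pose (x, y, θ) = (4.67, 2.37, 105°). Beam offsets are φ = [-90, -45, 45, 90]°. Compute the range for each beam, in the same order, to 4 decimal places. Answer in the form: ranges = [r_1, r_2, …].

ranges = [0.3416, 0.6600, 3.0831, 3.7995]

beam 1: φ=-90°, α=15°
  direction (0.9659, 0.2588); cell (4,2); t to first gridline: x 0.3416, y 2.4341 (then +1.0353 / +3.8637)
    (5,2) via x @ 0.3416  # hit
  → r_1 = 0.3416
beam 2: φ=-45°, α=60°
  direction (0.5000, 0.8660); cell (4,2); t to first gridline: x 0.6600, y 0.7275 (then +2.0000 / +1.1547)
    (5,2) via x @ 0.6600  # hit
  → r_2 = 0.6600
beam 3: φ=45°, α=150°
  direction (-0.8660, 0.5000); cell (4,2); t to first gridline: x 0.7736, y 1.2600 (then +1.1547 / +2.0000)
    (3,2) via x @ 0.7736
    (3,3) via y @ 1.2600
    (2,3) via x @ 1.9283
    (1,3) via x @ 3.0831  # hit
  → r_3 = 3.0831
beam 4: φ=90°, α=195°
  direction (-0.9659, -0.2588); cell (4,2); t to first gridline: x 0.6936, y 1.4296 (then +1.0353 / +3.8637)
    (3,2) via x @ 0.6936
    (3,1) via y @ 1.4296
    (2,1) via x @ 1.7289
    (1,1) via x @ 2.7642
    (0,1) via x @ 3.7995  # hit
  → r_4 = 3.7995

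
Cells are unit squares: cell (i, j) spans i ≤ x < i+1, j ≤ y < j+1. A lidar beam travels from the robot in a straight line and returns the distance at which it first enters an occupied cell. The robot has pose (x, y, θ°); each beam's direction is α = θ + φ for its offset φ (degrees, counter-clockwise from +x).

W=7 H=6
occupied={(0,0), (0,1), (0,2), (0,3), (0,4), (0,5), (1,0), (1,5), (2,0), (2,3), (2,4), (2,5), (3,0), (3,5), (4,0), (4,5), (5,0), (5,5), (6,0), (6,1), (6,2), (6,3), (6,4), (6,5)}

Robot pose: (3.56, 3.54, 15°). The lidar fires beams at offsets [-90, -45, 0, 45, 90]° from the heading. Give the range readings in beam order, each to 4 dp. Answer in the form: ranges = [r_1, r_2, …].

ranges = [2.6296, 2.8175, 2.5261, 1.6859, 1.5115]

beam 1: φ=-90°, α=285°
  dir = (cos 285°, sin 285°) = (0.2588, -0.9659); from cell (3,3)
  next x-line at t=1.7000, next y-line at t=0.5590; Δt_x=3.8637, Δt_y=1.0353
    y: enter (3,2) at t=0.5590
    y: enter (3,1) at t=1.5943
    x: enter (4,1) at t=1.7000
    y: enter (4,0) at t=2.6296 ← occupied
  → r_1 = 2.6296
beam 2: φ=-45°, α=330°
  dir = (cos 330°, sin 330°) = (0.8660, -0.5000); from cell (3,3)
  next x-line at t=0.5081, next y-line at t=1.0800; Δt_x=1.1547, Δt_y=2.0000
    x: enter (4,3) at t=0.5081
    y: enter (4,2) at t=1.0800
    x: enter (5,2) at t=1.6628
    x: enter (6,2) at t=2.8175 ← occupied
  → r_2 = 2.8175
beam 3: φ=0°, α=15°
  dir = (cos 15°, sin 15°) = (0.9659, 0.2588); from cell (3,3)
  next x-line at t=0.4555, next y-line at t=1.7773; Δt_x=1.0353, Δt_y=3.8637
    x: enter (4,3) at t=0.4555
    x: enter (5,3) at t=1.4908
    y: enter (5,4) at t=1.7773
    x: enter (6,4) at t=2.5261 ← occupied
  → r_3 = 2.5261
beam 4: φ=45°, α=60°
  dir = (cos 60°, sin 60°) = (0.5000, 0.8660); from cell (3,3)
  next x-line at t=0.8800, next y-line at t=0.5312; Δt_x=2.0000, Δt_y=1.1547
    y: enter (3,4) at t=0.5312
    x: enter (4,4) at t=0.8800
    y: enter (4,5) at t=1.6859 ← occupied
  → r_4 = 1.6859
beam 5: φ=90°, α=105°
  dir = (cos 105°, sin 105°) = (-0.2588, 0.9659); from cell (3,3)
  next x-line at t=2.1637, next y-line at t=0.4762; Δt_x=3.8637, Δt_y=1.0353
    y: enter (3,4) at t=0.4762
    y: enter (3,5) at t=1.5115 ← occupied
  → r_5 = 1.5115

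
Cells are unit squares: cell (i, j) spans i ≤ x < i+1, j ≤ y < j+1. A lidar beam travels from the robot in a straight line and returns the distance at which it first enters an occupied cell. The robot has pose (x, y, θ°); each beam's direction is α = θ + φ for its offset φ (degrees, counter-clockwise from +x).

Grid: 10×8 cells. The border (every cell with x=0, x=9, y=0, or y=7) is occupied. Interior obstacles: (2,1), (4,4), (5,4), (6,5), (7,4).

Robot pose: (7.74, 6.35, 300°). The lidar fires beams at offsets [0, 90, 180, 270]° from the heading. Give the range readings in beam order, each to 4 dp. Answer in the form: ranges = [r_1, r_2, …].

ranges = [2.5200, 1.3000, 0.7506, 0.8545]

beam 1: φ=0°, α=300°
  direction (0.5000, -0.8660); cell (7,6); t to first gridline: x 0.5200, y 0.4041 (then +2.0000 / +1.1547)
    (7,5) via y @ 0.4041
    (8,5) via x @ 0.5200
    (8,4) via y @ 1.5588
    (9,4) via x @ 2.5200  # hit
  → r_1 = 2.5200
beam 2: φ=90°, α=30°
  direction (0.8660, 0.5000); cell (7,6); t to first gridline: x 0.3002, y 1.3000 (then +1.1547 / +2.0000)
    (8,6) via x @ 0.3002
    (8,7) via y @ 1.3000  # hit
  → r_2 = 1.3000
beam 3: φ=180°, α=120°
  direction (-0.5000, 0.8660); cell (7,6); t to first gridline: x 1.4800, y 0.7506 (then +2.0000 / +1.1547)
    (7,7) via y @ 0.7506  # hit
  → r_3 = 0.7506
beam 4: φ=270°, α=210°
  direction (-0.8660, -0.5000); cell (7,6); t to first gridline: x 0.8545, y 0.7000 (then +1.1547 / +2.0000)
    (7,5) via y @ 0.7000
    (6,5) via x @ 0.8545  # hit
  → r_4 = 0.8545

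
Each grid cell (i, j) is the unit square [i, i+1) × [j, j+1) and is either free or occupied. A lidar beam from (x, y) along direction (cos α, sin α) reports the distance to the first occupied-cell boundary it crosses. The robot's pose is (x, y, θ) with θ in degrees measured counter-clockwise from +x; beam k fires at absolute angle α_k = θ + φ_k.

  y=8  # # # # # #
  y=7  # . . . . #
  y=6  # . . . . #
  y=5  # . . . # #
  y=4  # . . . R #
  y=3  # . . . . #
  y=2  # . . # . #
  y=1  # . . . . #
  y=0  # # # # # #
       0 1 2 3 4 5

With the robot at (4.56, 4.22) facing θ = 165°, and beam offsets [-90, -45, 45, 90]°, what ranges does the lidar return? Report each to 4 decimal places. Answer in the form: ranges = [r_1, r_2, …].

ranges = [0.8075, 0.9007, 4.1107, 2.1637]

beam 1: φ=-90°, α=75°
  direction (0.2588, 0.9659); cell (4,4); t to first gridline: x 1.7000, y 0.8075 (then +3.8637 / +1.0353)
    (4,5) via y @ 0.8075  # hit
  → r_1 = 0.8075
beam 2: φ=-45°, α=120°
  direction (-0.5000, 0.8660); cell (4,4); t to first gridline: x 1.1200, y 0.9007 (then +2.0000 / +1.1547)
    (4,5) via y @ 0.9007  # hit
  → r_2 = 0.9007
beam 3: φ=45°, α=210°
  direction (-0.8660, -0.5000); cell (4,4); t to first gridline: x 0.6466, y 0.4400 (then +1.1547 / +2.0000)
    (4,3) via y @ 0.4400
    (3,3) via x @ 0.6466
    (2,3) via x @ 1.8013
    (2,2) via y @ 2.4400
    (1,2) via x @ 2.9560
    (0,2) via x @ 4.1107  # hit
  → r_3 = 4.1107
beam 4: φ=90°, α=255°
  direction (-0.2588, -0.9659); cell (4,4); t to first gridline: x 2.1637, y 0.2278 (then +3.8637 / +1.0353)
    (4,3) via y @ 0.2278
    (4,2) via y @ 1.2630
    (3,2) via x @ 2.1637  # hit
  → r_4 = 2.1637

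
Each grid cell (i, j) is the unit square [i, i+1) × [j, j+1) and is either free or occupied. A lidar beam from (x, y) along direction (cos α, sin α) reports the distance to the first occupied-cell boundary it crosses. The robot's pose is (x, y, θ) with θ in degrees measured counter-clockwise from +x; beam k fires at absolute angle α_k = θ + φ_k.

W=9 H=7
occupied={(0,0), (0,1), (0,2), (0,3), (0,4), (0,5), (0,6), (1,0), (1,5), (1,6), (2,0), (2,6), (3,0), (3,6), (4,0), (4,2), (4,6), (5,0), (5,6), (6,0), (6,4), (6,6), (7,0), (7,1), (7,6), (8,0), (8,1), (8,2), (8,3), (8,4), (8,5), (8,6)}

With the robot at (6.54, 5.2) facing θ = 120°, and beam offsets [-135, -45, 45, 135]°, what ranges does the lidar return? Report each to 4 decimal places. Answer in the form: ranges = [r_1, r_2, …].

beam 1: φ=-135°, α=345°
  cosα=0.9659 sinα=-0.2588 | (6,5) | tMaxX 0.4762 tMaxY 0.7727 | tΔX 1.0353 tΔY 3.8637
    t=0.4762 [x] (7,5)
    t=0.7727 [y] (7,4)
    t=1.5115 [x] (8,4) — stop
  → r_1 = 1.5115
beam 2: φ=-45°, α=75°
  cosα=0.2588 sinα=0.9659 | (6,5) | tMaxX 1.7773 tMaxY 0.8282 | tΔX 3.8637 tΔY 1.0353
    t=0.8282 [y] (6,6) — stop
  → r_2 = 0.8282
beam 3: φ=45°, α=165°
  cosα=-0.9659 sinα=0.2588 | (6,5) | tMaxX 0.5590 tMaxY 3.0910 | tΔX 1.0353 tΔY 3.8637
    t=0.5590 [x] (5,5)
    t=1.5943 [x] (4,5)
    t=2.6296 [x] (3,5)
    t=3.0910 [y] (3,6) — stop
  → r_3 = 3.0910
beam 4: φ=135°, α=255°
  cosα=-0.2588 sinα=-0.9659 | (6,5) | tMaxX 2.0864 tMaxY 0.2071 | tΔX 3.8637 tΔY 1.0353
    t=0.2071 [y] (6,4) — stop
  → r_4 = 0.2071

ranges = [1.5115, 0.8282, 3.0910, 0.2071]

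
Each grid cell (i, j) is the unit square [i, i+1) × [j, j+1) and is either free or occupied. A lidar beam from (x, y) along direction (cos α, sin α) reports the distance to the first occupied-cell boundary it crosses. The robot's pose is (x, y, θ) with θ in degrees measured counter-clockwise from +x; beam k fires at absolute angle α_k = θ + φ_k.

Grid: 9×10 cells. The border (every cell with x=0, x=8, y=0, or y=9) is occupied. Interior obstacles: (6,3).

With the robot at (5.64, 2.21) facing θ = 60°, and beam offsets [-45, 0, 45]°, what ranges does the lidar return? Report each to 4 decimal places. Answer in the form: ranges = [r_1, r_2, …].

beam 1: φ=-45°, α=15°
  cosα=0.9659 sinα=0.2588 | (5,2) | tMaxX 0.3727 tMaxY 3.0523 | tΔX 1.0353 tΔY 3.8637
    t=0.3727 [x] (6,2)
    t=1.4080 [x] (7,2)
    t=2.4433 [x] (8,2) — stop
  → r_1 = 2.4433
beam 2: φ=0°, α=60°
  cosα=0.5000 sinα=0.8660 | (5,2) | tMaxX 0.7200 tMaxY 0.9122 | tΔX 2.0000 tΔY 1.1547
    t=0.7200 [x] (6,2)
    t=0.9122 [y] (6,3) — stop
  → r_2 = 0.9122
beam 3: φ=45°, α=105°
  cosα=-0.2588 sinα=0.9659 | (5,2) | tMaxX 2.4728 tMaxY 0.8179 | tΔX 3.8637 tΔY 1.0353
    t=0.8179 [y] (5,3)
    t=1.8531 [y] (5,4)
    t=2.4728 [x] (4,4)
    t=2.8884 [y] (4,5)
    t=3.9237 [y] (4,6)
    t=4.9590 [y] (4,7)
    t=5.9942 [y] (4,8)
    t=6.3365 [x] (3,8)
    t=7.0295 [y] (3,9) — stop
  → r_3 = 7.0295

ranges = [2.4433, 0.9122, 7.0295]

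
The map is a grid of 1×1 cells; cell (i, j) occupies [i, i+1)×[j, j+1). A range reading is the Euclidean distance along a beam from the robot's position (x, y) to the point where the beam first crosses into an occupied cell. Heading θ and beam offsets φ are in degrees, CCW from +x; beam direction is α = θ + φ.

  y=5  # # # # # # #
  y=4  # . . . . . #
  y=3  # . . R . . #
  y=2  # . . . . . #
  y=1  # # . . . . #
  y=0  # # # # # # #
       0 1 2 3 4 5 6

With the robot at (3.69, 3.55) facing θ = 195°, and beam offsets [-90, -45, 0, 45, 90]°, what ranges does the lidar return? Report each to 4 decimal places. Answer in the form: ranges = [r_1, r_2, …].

beam 1: φ=-90°, α=105°
  dir = (cos 105°, sin 105°) = (-0.2588, 0.9659); from cell (3,3)
  next x-line at t=2.6660, next y-line at t=0.4659; Δt_x=3.8637, Δt_y=1.0353
    y: enter (3,4) at t=0.4659
    y: enter (3,5) at t=1.5012 ← occupied
  → r_1 = 1.5012
beam 2: φ=-45°, α=150°
  dir = (cos 150°, sin 150°) = (-0.8660, 0.5000); from cell (3,3)
  next x-line at t=0.7967, next y-line at t=0.9000; Δt_x=1.1547, Δt_y=2.0000
    x: enter (2,3) at t=0.7967
    y: enter (2,4) at t=0.9000
    x: enter (1,4) at t=1.9514
    y: enter (1,5) at t=2.9000 ← occupied
  → r_2 = 2.9000
beam 3: φ=0°, α=195°
  dir = (cos 195°, sin 195°) = (-0.9659, -0.2588); from cell (3,3)
  next x-line at t=0.7143, next y-line at t=2.1250; Δt_x=1.0353, Δt_y=3.8637
    x: enter (2,3) at t=0.7143
    x: enter (1,3) at t=1.7496
    y: enter (1,2) at t=2.1250
    x: enter (0,2) at t=2.7849 ← occupied
  → r_3 = 2.7849
beam 4: φ=45°, α=240°
  dir = (cos 240°, sin 240°) = (-0.5000, -0.8660); from cell (3,3)
  next x-line at t=1.3800, next y-line at t=0.6351; Δt_x=2.0000, Δt_y=1.1547
    y: enter (3,2) at t=0.6351
    x: enter (2,2) at t=1.3800
    y: enter (2,1) at t=1.7898
    y: enter (2,0) at t=2.9445 ← occupied
  → r_4 = 2.9445
beam 5: φ=90°, α=285°
  dir = (cos 285°, sin 285°) = (0.2588, -0.9659); from cell (3,3)
  next x-line at t=1.1977, next y-line at t=0.5694; Δt_x=3.8637, Δt_y=1.0353
    y: enter (3,2) at t=0.5694
    x: enter (4,2) at t=1.1977
    y: enter (4,1) at t=1.6047
    y: enter (4,0) at t=2.6400 ← occupied
  → r_5 = 2.6400

ranges = [1.5012, 2.9000, 2.7849, 2.9445, 2.6400]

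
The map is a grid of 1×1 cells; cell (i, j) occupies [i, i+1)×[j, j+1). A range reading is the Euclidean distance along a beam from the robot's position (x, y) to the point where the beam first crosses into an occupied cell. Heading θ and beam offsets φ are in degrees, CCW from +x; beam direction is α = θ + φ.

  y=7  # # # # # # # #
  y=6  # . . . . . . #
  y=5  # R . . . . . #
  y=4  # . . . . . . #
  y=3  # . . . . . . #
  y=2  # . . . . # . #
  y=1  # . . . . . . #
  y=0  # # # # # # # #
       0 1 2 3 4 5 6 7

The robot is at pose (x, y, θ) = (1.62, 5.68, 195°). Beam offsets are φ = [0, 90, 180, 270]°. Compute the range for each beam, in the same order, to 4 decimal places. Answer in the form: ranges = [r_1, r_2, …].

beam 1: φ=0°, α=195°
  direction (-0.9659, -0.2588); cell (1,5); t to first gridline: x 0.6419, y 2.6273 (then +1.0353 / +3.8637)
    (0,5) via x @ 0.6419  # hit
  → r_1 = 0.6419
beam 2: φ=90°, α=285°
  direction (0.2588, -0.9659); cell (1,5); t to first gridline: x 1.4682, y 0.7040 (then +3.8637 / +1.0353)
    (1,4) via y @ 0.7040
    (2,4) via x @ 1.4682
    (2,3) via y @ 1.7393
    (2,2) via y @ 2.7745
    (2,1) via y @ 3.8098
    (2,0) via y @ 4.8451  # hit
  → r_2 = 4.8451
beam 3: φ=180°, α=15°
  direction (0.9659, 0.2588); cell (1,5); t to first gridline: x 0.3934, y 1.2364 (then +1.0353 / +3.8637)
    (2,5) via x @ 0.3934
    (2,6) via y @ 1.2364
    (3,6) via x @ 1.4287
    (4,6) via x @ 2.4640
    (5,6) via x @ 3.4992
    (6,6) via x @ 4.5345
    (6,7) via y @ 5.1001  # hit
  → r_3 = 5.1001
beam 4: φ=270°, α=105°
  direction (-0.2588, 0.9659); cell (1,5); t to first gridline: x 2.3955, y 0.3313 (then +3.8637 / +1.0353)
    (1,6) via y @ 0.3313
    (1,7) via y @ 1.3666  # hit
  → r_4 = 1.3666

ranges = [0.6419, 4.8451, 5.1001, 1.3666]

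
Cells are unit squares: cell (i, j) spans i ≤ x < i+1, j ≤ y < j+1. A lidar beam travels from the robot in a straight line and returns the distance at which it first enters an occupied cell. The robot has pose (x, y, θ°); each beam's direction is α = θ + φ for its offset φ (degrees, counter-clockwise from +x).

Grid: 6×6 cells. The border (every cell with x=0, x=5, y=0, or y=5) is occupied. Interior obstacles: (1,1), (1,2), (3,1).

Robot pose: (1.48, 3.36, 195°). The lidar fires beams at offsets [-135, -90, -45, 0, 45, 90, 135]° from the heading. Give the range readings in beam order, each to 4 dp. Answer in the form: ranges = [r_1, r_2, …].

beam 1: φ=-135°, α=60°
  cosα=0.5000 sinα=0.8660 | (1,3) | tMaxX 1.0400 tMaxY 0.7390 | tΔX 2.0000 tΔY 1.1547
    t=0.7390 [y] (1,4)
    t=1.0400 [x] (2,4)
    t=1.8937 [y] (2,5) — stop
  → r_1 = 1.8937
beam 2: φ=-90°, α=105°
  cosα=-0.2588 sinα=0.9659 | (1,3) | tMaxX 1.8546 tMaxY 0.6626 | tΔX 3.8637 tΔY 1.0353
    t=0.6626 [y] (1,4)
    t=1.6979 [y] (1,5) — stop
  → r_2 = 1.6979
beam 3: φ=-45°, α=150°
  cosα=-0.8660 sinα=0.5000 | (1,3) | tMaxX 0.5543 tMaxY 1.2800 | tΔX 1.1547 tΔY 2.0000
    t=0.5543 [x] (0,3) — stop
  → r_3 = 0.5543
beam 4: φ=0°, α=195°
  cosα=-0.9659 sinα=-0.2588 | (1,3) | tMaxX 0.4969 tMaxY 1.3909 | tΔX 1.0353 tΔY 3.8637
    t=0.4969 [x] (0,3) — stop
  → r_4 = 0.4969
beam 5: φ=45°, α=240°
  cosα=-0.5000 sinα=-0.8660 | (1,3) | tMaxX 0.9600 tMaxY 0.4157 | tΔX 2.0000 tΔY 1.1547
    t=0.4157 [y] (1,2) — stop
  → r_5 = 0.4157
beam 6: φ=90°, α=285°
  cosα=0.2588 sinα=-0.9659 | (1,3) | tMaxX 2.0091 tMaxY 0.3727 | tΔX 3.8637 tΔY 1.0353
    t=0.3727 [y] (1,2) — stop
  → r_6 = 0.3727
beam 7: φ=135°, α=330°
  cosα=0.8660 sinα=-0.5000 | (1,3) | tMaxX 0.6004 tMaxY 0.7200 | tΔX 1.1547 tΔY 2.0000
    t=0.6004 [x] (2,3)
    t=0.7200 [y] (2,2)
    t=1.7551 [x] (3,2)
    t=2.7200 [y] (3,1) — stop
  → r_7 = 2.7200

ranges = [1.8937, 1.6979, 0.5543, 0.4969, 0.4157, 0.3727, 2.7200]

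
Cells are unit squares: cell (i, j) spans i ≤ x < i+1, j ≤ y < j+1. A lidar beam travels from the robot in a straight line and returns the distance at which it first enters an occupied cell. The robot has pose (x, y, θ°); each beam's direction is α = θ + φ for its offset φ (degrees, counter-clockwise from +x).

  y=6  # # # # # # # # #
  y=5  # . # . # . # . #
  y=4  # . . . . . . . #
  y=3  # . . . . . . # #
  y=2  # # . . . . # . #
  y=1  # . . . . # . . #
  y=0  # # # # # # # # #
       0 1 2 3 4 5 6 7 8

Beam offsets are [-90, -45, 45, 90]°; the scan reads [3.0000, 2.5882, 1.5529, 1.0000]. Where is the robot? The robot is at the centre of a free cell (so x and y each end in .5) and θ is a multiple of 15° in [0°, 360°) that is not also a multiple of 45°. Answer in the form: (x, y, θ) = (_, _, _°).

Candidates: 28 free-cell centres × 16 headings = 448 poses. Raycast each; keep the one whose scan matches to 4 dp.
  (1.5, 4.5, 255°): beam 1 = 0.5176 ≠ 3.0000 ✗
  (1.5, 1.5, 330°): beam 1 = 0.5774 ≠ 3.0000 ✗
  (7.5, 5.5, 195°): beam 1 = 0.5176 ≠ 3.0000 ✗
  (4.5, 4.5, 150°): beam 1 = 0.5774 ≠ 3.0000 ✗
  …
  (3.5, 4.5, 60°): r_1=3.0000, r_2=2.5882, r_3=1.5529, r_4=1.0000 — all match ✓
Only this pose fits every beam.

(x, y, θ) = (3.5, 4.5, 60°)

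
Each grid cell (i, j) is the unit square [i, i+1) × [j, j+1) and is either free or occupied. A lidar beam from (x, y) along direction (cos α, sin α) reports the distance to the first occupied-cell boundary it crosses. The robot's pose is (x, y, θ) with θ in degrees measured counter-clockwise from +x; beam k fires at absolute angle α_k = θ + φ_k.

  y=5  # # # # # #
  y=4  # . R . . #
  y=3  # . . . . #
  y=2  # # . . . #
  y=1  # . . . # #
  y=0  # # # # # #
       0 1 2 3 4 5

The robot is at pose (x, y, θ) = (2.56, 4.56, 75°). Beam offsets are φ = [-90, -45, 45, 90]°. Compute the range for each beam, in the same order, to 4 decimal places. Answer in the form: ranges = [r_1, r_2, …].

beam 1: φ=-90°, α=345°
  cosα=0.9659 sinα=-0.2588 | (2,4) | tMaxX 0.4555 tMaxY 2.1637 | tΔX 1.0353 tΔY 3.8637
    t=0.4555 [x] (3,4)
    t=1.4908 [x] (4,4)
    t=2.1637 [y] (4,3)
    t=2.5261 [x] (5,3) — stop
  → r_1 = 2.5261
beam 2: φ=-45°, α=30°
  cosα=0.8660 sinα=0.5000 | (2,4) | tMaxX 0.5081 tMaxY 0.8800 | tΔX 1.1547 tΔY 2.0000
    t=0.5081 [x] (3,4)
    t=0.8800 [y] (3,5) — stop
  → r_2 = 0.8800
beam 3: φ=45°, α=120°
  cosα=-0.5000 sinα=0.8660 | (2,4) | tMaxX 1.1200 tMaxY 0.5081 | tΔX 2.0000 tΔY 1.1547
    t=0.5081 [y] (2,5) — stop
  → r_3 = 0.5081
beam 4: φ=90°, α=165°
  cosα=-0.9659 sinα=0.2588 | (2,4) | tMaxX 0.5798 tMaxY 1.7000 | tΔX 1.0353 tΔY 3.8637
    t=0.5798 [x] (1,4)
    t=1.6150 [x] (0,4) — stop
  → r_4 = 1.6150

ranges = [2.5261, 0.8800, 0.5081, 1.6150]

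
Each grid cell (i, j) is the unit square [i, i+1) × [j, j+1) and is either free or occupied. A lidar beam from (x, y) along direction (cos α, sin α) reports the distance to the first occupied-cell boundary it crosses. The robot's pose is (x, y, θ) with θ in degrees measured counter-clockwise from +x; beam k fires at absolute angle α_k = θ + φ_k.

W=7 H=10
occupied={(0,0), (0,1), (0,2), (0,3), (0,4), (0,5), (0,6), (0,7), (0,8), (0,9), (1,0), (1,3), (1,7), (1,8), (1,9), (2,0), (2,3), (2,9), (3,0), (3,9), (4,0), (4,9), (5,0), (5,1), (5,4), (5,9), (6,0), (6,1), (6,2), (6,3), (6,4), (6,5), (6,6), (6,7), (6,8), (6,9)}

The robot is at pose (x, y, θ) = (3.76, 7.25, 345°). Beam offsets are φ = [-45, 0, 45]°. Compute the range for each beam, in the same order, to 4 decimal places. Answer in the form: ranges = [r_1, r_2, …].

beam 1: φ=-45°, α=300°
  direction (0.5000, -0.8660); cell (3,7); t to first gridline: x 0.4800, y 0.2887 (then +2.0000 / +1.1547)
    (3,6) via y @ 0.2887
    (4,6) via x @ 0.4800
    (4,5) via y @ 1.4434
    (5,5) via x @ 2.4800
    (5,4) via y @ 2.5981  # hit
  → r_1 = 2.5981
beam 2: φ=0°, α=345°
  direction (0.9659, -0.2588); cell (3,7); t to first gridline: x 0.2485, y 0.9659 (then +1.0353 / +3.8637)
    (4,7) via x @ 0.2485
    (4,6) via y @ 0.9659
    (5,6) via x @ 1.2837
    (6,6) via x @ 2.3190  # hit
  → r_2 = 2.3190
beam 3: φ=45°, α=30°
  direction (0.8660, 0.5000); cell (3,7); t to first gridline: x 0.2771, y 1.5000 (then +1.1547 / +2.0000)
    (4,7) via x @ 0.2771
    (5,7) via x @ 1.4318
    (5,8) via y @ 1.5000
    (6,8) via x @ 2.5865  # hit
  → r_3 = 2.5865

ranges = [2.5981, 2.3190, 2.5865]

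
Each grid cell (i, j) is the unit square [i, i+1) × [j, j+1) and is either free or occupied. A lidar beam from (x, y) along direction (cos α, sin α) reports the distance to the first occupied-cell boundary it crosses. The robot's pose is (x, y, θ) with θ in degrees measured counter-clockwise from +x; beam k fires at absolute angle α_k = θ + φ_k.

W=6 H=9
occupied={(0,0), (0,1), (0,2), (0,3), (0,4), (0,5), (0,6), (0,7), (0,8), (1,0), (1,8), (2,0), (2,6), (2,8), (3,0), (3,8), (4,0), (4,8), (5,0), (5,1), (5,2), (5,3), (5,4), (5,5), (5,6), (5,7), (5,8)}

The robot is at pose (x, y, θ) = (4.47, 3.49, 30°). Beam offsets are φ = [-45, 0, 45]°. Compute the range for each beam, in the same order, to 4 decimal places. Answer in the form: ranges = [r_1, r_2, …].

ranges = [0.5487, 0.6120, 2.0478]

beam 1: φ=-45°, α=345°
  cosα=0.9659 sinα=-0.2588 | (4,3) | tMaxX 0.5487 tMaxY 1.8932 | tΔX 1.0353 tΔY 3.8637
    t=0.5487 [x] (5,3) — stop
  → r_1 = 0.5487
beam 2: φ=0°, α=30°
  cosα=0.8660 sinα=0.5000 | (4,3) | tMaxX 0.6120 tMaxY 1.0200 | tΔX 1.1547 tΔY 2.0000
    t=0.6120 [x] (5,3) — stop
  → r_2 = 0.6120
beam 3: φ=45°, α=75°
  cosα=0.2588 sinα=0.9659 | (4,3) | tMaxX 2.0478 tMaxY 0.5280 | tΔX 3.8637 tΔY 1.0353
    t=0.5280 [y] (4,4)
    t=1.5633 [y] (4,5)
    t=2.0478 [x] (5,5) — stop
  → r_3 = 2.0478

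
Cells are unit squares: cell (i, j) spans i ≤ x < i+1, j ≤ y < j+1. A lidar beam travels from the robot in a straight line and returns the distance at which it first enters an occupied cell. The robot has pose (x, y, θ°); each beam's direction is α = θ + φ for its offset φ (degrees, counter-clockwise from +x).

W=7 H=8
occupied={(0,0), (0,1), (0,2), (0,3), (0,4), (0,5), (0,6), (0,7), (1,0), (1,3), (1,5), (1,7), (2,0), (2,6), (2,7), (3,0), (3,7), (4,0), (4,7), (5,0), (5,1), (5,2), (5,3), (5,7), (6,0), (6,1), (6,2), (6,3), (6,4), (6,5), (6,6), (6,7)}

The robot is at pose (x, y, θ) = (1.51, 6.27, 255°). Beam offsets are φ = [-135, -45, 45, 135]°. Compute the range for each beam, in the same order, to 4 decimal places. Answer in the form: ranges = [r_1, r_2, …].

beam 1: φ=-135°, α=120°
  cosα=-0.5000 sinα=0.8660 | (1,6) | tMaxX 1.0200 tMaxY 0.8429 | tΔX 2.0000 tΔY 1.1547
    t=0.8429 [y] (1,7) — stop
  → r_1 = 0.8429
beam 2: φ=-45°, α=210°
  cosα=-0.8660 sinα=-0.5000 | (1,6) | tMaxX 0.5889 tMaxY 0.5400 | tΔX 1.1547 tΔY 2.0000
    t=0.5400 [y] (1,5) — stop
  → r_2 = 0.5400
beam 3: φ=45°, α=300°
  cosα=0.5000 sinα=-0.8660 | (1,6) | tMaxX 0.9800 tMaxY 0.3118 | tΔX 2.0000 tΔY 1.1547
    t=0.3118 [y] (1,5) — stop
  → r_3 = 0.3118
beam 4: φ=135°, α=30°
  cosα=0.8660 sinα=0.5000 | (1,6) | tMaxX 0.5658 tMaxY 1.4600 | tΔX 1.1547 tΔY 2.0000
    t=0.5658 [x] (2,6) — stop
  → r_4 = 0.5658

ranges = [0.8429, 0.5400, 0.3118, 0.5658]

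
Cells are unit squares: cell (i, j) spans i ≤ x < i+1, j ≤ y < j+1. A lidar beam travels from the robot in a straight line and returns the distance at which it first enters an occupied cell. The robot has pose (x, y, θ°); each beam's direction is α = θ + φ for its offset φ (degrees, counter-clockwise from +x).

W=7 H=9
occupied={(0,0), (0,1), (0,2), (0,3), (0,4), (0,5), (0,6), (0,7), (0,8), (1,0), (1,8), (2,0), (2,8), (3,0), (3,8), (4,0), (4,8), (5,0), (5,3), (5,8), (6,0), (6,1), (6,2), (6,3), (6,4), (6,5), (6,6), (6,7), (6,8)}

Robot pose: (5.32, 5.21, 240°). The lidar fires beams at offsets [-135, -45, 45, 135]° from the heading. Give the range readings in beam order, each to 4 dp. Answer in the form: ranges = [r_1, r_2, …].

beam 1: φ=-135°, α=105°
  d=(-0.2588,0.9659)  start (5,5)  tX=1.2364 tY=0.8179  stride 1/|dx|=3.8637 1/|dy|=1.0353
    cross y-line → (5,6), t=0.8179
    cross x-line → (4,6), t=1.2364
    cross y-line → (4,7), t=1.8531
    cross y-line → (4,8), t=2.8884 (wall)
  → r_1 = 2.8884
beam 2: φ=-45°, α=195°
  d=(-0.9659,-0.2588)  start (5,5)  tX=0.3313 tY=0.8114  stride 1/|dx|=1.0353 1/|dy|=3.8637
    cross x-line → (4,5), t=0.3313
    cross y-line → (4,4), t=0.8114
    cross x-line → (3,4), t=1.3666
    cross x-line → (2,4), t=2.4018
    cross x-line → (1,4), t=3.4371
    cross x-line → (0,4), t=4.4724 (wall)
  → r_2 = 4.4724
beam 3: φ=45°, α=285°
  d=(0.2588,-0.9659)  start (5,5)  tX=2.6273 tY=0.2174  stride 1/|dx|=3.8637 1/|dy|=1.0353
    cross y-line → (5,4), t=0.2174
    cross y-line → (5,3), t=1.2527 (wall)
  → r_3 = 1.2527
beam 4: φ=135°, α=15°
  d=(0.9659,0.2588)  start (5,5)  tX=0.7040 tY=3.0523  stride 1/|dx|=1.0353 1/|dy|=3.8637
    cross x-line → (6,5), t=0.7040 (wall)
  → r_4 = 0.7040

ranges = [2.8884, 4.4724, 1.2527, 0.7040]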